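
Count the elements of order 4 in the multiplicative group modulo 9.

φ(9) = φ(3^2) = 3·(3−1) = 6 = 2 · 3.
Since (Z/9Z)^× is cyclic of order 6, the number of elements of order d is φ(d) when d | 6 and 0 otherwise.
4 does not divide 6, so no element of (Z/9Z)^× has order 4.

0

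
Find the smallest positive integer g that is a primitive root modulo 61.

φ(61) = 61 − 1 = 60 = 2^2 · 3 · 5.
g is a primitive root iff g^(60/q) ≢ 1 (mod 61) for each prime q ∈ {2, 3, 5}.
g = 2: 2^30 ≡ 60; 2^20 ≡ 47; 2^12 ≡ 9 — none is 1, so 2 is a primitive root.
So 2 is the smallest generator of (Z/61Z)^×.

2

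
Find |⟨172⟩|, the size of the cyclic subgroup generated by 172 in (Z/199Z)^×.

33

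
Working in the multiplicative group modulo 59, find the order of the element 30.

By Lagrange's theorem, ord_59(30) divides φ(59) = 59 − 1 = 58 = 2 · 29.
Divisors of 58: 1, 2, 29, 58.
Test each divisor d:
30^1 ≡ 30 (mod 59)
30^2 ≡ 15 (mod 59)
30^29 ≡ 58 (mod 59)
30^58 ≡ 1 (mod 59) ✓
The smallest such exponent is 58, so the order of 30 is 58.

58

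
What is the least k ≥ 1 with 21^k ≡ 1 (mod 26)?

4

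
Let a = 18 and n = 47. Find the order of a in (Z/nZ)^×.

Since 18 ∈ (Z/47Z)^×, its order divides φ(47) = 47 − 1 = 46 = 2 · 23.
Divisors of 46: 1, 2, 23, 46.
Evaluate successive powers at the divisors of 46:
18^1 ≡ 18 (mod 47)
18^2 ≡ 42 (mod 47)
18^23 ≡ 1 (mod 47) ✓
Therefore the multiplicative order of 18 modulo 47 is 23.

23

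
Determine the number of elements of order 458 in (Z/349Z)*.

φ(349) = 349 − 1 = 348 = 2^2 · 3 · 29.
In a cyclic group of order 348, there are φ(d) elements of order d for each divisor d of 348, and zero for non-divisors.
458 does not divide 348, so no element of (Z/349Z)^× has order 458.

0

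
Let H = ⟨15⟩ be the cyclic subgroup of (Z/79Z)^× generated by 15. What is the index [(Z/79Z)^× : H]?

The order of 15 must divide φ(79) = 79 − 1 = 78 = 2 · 3 · 13.
Divisors of 78: 1, 2, 3, 6, 13, 26, 39, 78.
Compute 15^d (mod 79) for the divisors d until we hit 1:
15^1 ≡ 15
15^2 ≡ 67
15^3 ≡ 57
15^6 ≡ 10
15^13 ≡ 78
15^26 ≡ 1
Thus |⟨15⟩| = ord(15) = 26.
Index = |(Z/79Z)^×| / |⟨15⟩| = 78 / 26 = 3.

3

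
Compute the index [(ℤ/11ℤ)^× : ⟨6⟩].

1

ord(6) | φ(11) = 11 − 1 = 10 = 2 · 5.
Divisors of 10: 1, 2, 5, 10.
Check 6^d mod 11 for each divisor in increasing order:
6^1 ≡ 6 (mod 11)
6^2 ≡ 3 (mod 11)
6^5 ≡ 10 (mod 11)
6^10 ≡ 1 (mod 11) ✓
So ord_11(6) = 10, hence |⟨6⟩| = 10.
Index = |(Z/11Z)^×| / |⟨6⟩| = 10 / 10 = 1.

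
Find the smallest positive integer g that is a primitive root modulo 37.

φ(37) = 37 − 1 = 36 = 2^2 · 3^2.
g is a primitive root iff g^(36/q) ≢ 1 (mod 37) for each prime q ∈ {2, 3}.
g = 2: 2^18 ≡ 36; 2^12 ≡ 26 — none is 1, so 2 is a primitive root.
The smallest primitive root modulo 37 is 2.

2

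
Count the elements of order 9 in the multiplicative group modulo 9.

0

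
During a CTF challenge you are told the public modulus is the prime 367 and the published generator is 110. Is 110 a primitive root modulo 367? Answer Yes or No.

φ(367) = 367 − 1 = 366 = 2 · 3 · 61.
Test 110^(366/q) mod 367 for each prime factor q of 366:
110^183 ≡ 1 (mod 367)  [q = 2: ≡ 1 ✗]
110^122 ≡ 83 (mod 367)  [q = 3: ≢ 1 ✓]
110^6 ≡ 137 (mod 367)  [q = 61: ≢ 1 ✓]
The check at q = 2 fails, so 110 generates a proper subgroup.

No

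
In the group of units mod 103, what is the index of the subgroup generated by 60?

2

The order of 60 must divide φ(103) = 103 − 1 = 102 = 2 · 3 · 17.
Divisors of 102: 1, 2, 3, 6, 17, 34, 51, 102.
Compute 60^d (mod 103) for the divisors d until we hit 1:
60^1 ≡ 60 (mod 103)
60^2 ≡ 98 (mod 103)
60^3 ≡ 9 (mod 103)
60^6 ≡ 81 (mod 103)
60^17 ≡ 56 (mod 103)
60^34 ≡ 46 (mod 103)
60^51 ≡ 1 (mod 103) ✓
Thus |⟨60⟩| = ord(60) = 51.
[(Z/103Z)^× : ⟨60⟩] = 102/51 = 2.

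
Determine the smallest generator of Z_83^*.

2

φ(83) = 83 − 1 = 82 = 2 · 41.
g is a primitive root iff g^(82/q) ≢ 1 (mod 83) for each prime q ∈ {2, 41}.
g = 2: 2^41 ≡ 82; 2^2 ≡ 4 — none is 1, so 2 is a primitive root.
Hence the least primitive root of 83 is 2.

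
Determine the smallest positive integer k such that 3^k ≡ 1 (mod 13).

The order of 3 must divide φ(13) = 13 − 1 = 12 = 2^2 · 3.
Divisors of 12: 1, 2, 3, 4, 6, 12.
Check 3^d mod 13 for each divisor in increasing order:
3^1 ≡ 3
3^2 ≡ 9
3^3 ≡ 1
So ord_13(3) = 3.

3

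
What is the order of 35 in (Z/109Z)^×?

27

By Lagrange's theorem, ord_109(35) divides φ(109) = 109 − 1 = 108 = 2^2 · 3^3.
Divisors of 108: 1, 2, 3, 4, 6, 9, 12, 18, 27, 36, 54, 108.
Evaluate successive powers at the divisors of 108:
35^1 ≡ 35 (mod 109)
35^2 ≡ 26 (mod 109)
35^3 ≡ 38 (mod 109)
35^4 ≡ 22 (mod 109)
35^6 ≡ 27 (mod 109)
35^9 ≡ 45 (mod 109)
35^12 ≡ 75 (mod 109)
35^18 ≡ 63 (mod 109)
35^27 ≡ 1 (mod 109) ✓
The smallest such exponent is 27, so the order of 35 is 27.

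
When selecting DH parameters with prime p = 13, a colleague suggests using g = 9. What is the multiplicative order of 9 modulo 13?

3

Since 9 ∈ (Z/13Z)^×, its order divides φ(13) = 13 − 1 = 12 = 2^2 · 3.
Divisors of 12: 1, 2, 3, 4, 6, 12.
Test each divisor d:
9^1 ≡ 9
9^2 ≡ 3
9^3 ≡ 1
Hence ord(9) = 3.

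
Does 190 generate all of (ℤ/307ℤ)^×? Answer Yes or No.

No

φ(307) = 307 − 1 = 306 = 2 · 3^2 · 17.
190 is a primitive root mod 307 iff 190^(φ(307)/q) ≢ 1 for every prime q | φ(307), i.e. q ∈ {2, 3, 17}.
190^153 ≡ 1 (mod 307)  [q = 2: ≡ 1 ✗]
190^102 ≡ 289 (mod 307)  [q = 3: ≢ 1 ✓]
190^18 ≡ 299 (mod 307)  [q = 17: ≢ 1 ✓]
The check at q = 2 fails, so 190 generates a proper subgroup.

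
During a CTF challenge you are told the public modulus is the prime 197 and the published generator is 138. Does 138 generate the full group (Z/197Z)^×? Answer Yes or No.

No

φ(197) = 197 − 1 = 196 = 2^2 · 7^2.
Test 138^(196/q) mod 197 for each prime factor q of 196:
138^98 ≡ 1 (mod 197)  [q = 2: ≡ 1 ✗]
138^28 ≡ 104 (mod 197)  [q = 7: ≢ 1 ✓]
138^98 ≡ 1 shows ord(138) | 98, strictly less than φ(197); not a primitive root.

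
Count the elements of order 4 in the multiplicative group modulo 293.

2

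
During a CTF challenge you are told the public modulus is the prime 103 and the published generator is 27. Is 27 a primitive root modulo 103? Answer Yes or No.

No

φ(103) = 103 − 1 = 102 = 2 · 3 · 17.
It suffices to check that the order of 27 is not a proper divisor of 102: compute 27^(102/q) for q ∈ {2, 3, 17}.
27^51 ≡ 102 (mod 103)  [q = 2: ≢ 1 ✓]
27^34 ≡ 1 (mod 103)  [q = 3: ≡ 1 ✗]
27^6 ≡ 100 (mod 103)  [q = 17: ≢ 1 ✓]
27^34 ≡ 1 shows ord(27) | 34, strictly less than φ(103); not a primitive root.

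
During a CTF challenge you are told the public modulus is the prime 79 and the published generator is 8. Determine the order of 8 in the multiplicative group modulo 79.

The order of 8 must divide φ(79) = 79 − 1 = 78 = 2 · 3 · 13.
Divisors of 78: 1, 2, 3, 6, 13, 26, 39, 78.
Check 8^d mod 79 for each divisor in increasing order:
8^1 ≡ 8 (mod 79)
8^2 ≡ 64 (mod 79)
8^3 ≡ 38 (mod 79)
8^6 ≡ 22 (mod 79)
8^13 ≡ 1 (mod 79) ✓
Therefore the multiplicative order of 8 modulo 79 is 13.

13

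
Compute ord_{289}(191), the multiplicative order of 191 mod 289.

Since 191 ∈ (Z/289Z)^×, its order divides φ(289) = φ(17^2) = 17·(17−1) = 272 = 2^4 · 17.
Divisors of 272: 1, 2, 4, 8, 16, 17, 34, 68, 136, 272.
Evaluate successive powers at the divisors of 272:
191^1 ≡ 191 (mod 289)
191^2 ≡ 67 (mod 289)
191^4 ≡ 154 (mod 289)
191^8 ≡ 18 (mod 289)
191^16 ≡ 35 (mod 289)
191^17 ≡ 38 (mod 289)
191^34 ≡ 288 (mod 289)
191^68 ≡ 1 (mod 289) ✓
Hence ord(191) = 68.

68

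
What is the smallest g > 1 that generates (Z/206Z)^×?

φ(206) = φ(2)·φ(103) = 1·102 = 102 = 2 · 3 · 17.
g is a primitive root iff g^(102/q) ≢ 1 (mod 206) for each prime q ∈ {2, 3, 17}.
g = 2: gcd(2, 206) = 2 > 1, not a unit — skip.
g = 3: 3^51 ≡ 205; 3^34 ≡ 1 — hits 1, so not a primitive root.
g = 4: gcd(4, 206) = 2 > 1, not a unit — skip.
g = 5: 5^51 ≡ 205; 5^34 ≡ 159; 5^6 ≡ 175 — none is 1, so 5 is a primitive root.
So 5 is the smallest generator of (Z/206Z)^×.

5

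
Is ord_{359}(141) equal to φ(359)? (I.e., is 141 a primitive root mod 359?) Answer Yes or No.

No

φ(359) = 359 − 1 = 358 = 2 · 179.
An element g generates (Z/359Z)^× iff g^(358/q) ≢ 1 (mod 359) for each prime q ∈ {2, 179}.
141^179 ≡ 1 (mod 359)  [q = 2: ≡ 1 ✗]
141^2 ≡ 136 (mod 359)  [q = 179: ≢ 1 ✓]
Since 141^179 ≡ 1, the order of 141 divides 179 < 358, so 141 is not a primitive root.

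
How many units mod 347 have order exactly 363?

φ(347) = 347 − 1 = 346 = 2 · 173.
(Z/347Z)^× is cyclic (|G| = 346); a cyclic group of order m has exactly φ(d) elements of each order d | m, and none otherwise.
Here 346 is not a multiple of 363, so there are no elements of order 363.

0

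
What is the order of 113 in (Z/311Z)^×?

31

ord(113) | φ(311) = 311 − 1 = 310 = 2 · 5 · 31.
Divisors of 310: 1, 2, 5, 10, 31, 62, 155, 310.
Evaluate successive powers at the divisors of 310:
113^1 ≡ 113 (mod 311)
113^2 ≡ 18 (mod 311)
113^5 ≡ 225 (mod 311)
113^10 ≡ 243 (mod 311)
113^31 ≡ 1 (mod 311) ✓
The smallest such exponent is 31, so the order of 113 is 31.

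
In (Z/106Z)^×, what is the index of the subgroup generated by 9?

2

ord(9) | φ(106) = φ(2)·φ(53) = 1·52 = 52 = 2^2 · 13.
Divisors of 52: 1, 2, 4, 13, 26, 52.
Compute 9^d (mod 106) for the divisors d until we hit 1:
9^1 ≡ 9 (mod 106)
9^2 ≡ 81 (mod 106)
9^4 ≡ 95 (mod 106)
9^13 ≡ 105 (mod 106)
9^26 ≡ 1 (mod 106) ✓
The order of 9 is 26, so the subgroup it generates has 26 elements.
The index is φ(106) / ord(9) = 52 / 26 = 2.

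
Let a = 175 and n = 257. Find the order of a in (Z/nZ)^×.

256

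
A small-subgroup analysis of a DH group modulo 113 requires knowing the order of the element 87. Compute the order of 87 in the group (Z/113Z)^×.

56

Since 87 ∈ (Z/113Z)^×, its order divides φ(113) = 113 − 1 = 112 = 2^4 · 7.
Divisors of 112: 1, 2, 4, 7, 8, 14, 16, 28, 56, 112.
Test each divisor d:
87^1 ≡ 87
87^2 ≡ 111
87^4 ≡ 4
87^7 ≡ 95
87^8 ≡ 16
87^14 ≡ 98
87^16 ≡ 30
87^28 ≡ 112
87^56 ≡ 1
The smallest such exponent is 56, so the order of 87 is 56.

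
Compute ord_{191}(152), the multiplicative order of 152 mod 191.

10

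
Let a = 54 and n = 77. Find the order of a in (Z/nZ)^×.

ord(54) | φ(77) = φ(7·11) = (7−1)·(11−1) = 6·10 = 60 = 2^2 · 3 · 5.
Divisors of 60: 1, 2, 3, 4, 5, 6, 10, 12, 15, 20, 30, 60.
Test each divisor d:
54^1 ≡ 54 (mod 77)
54^2 ≡ 67 (mod 77)
54^3 ≡ 76 (mod 77)
54^4 ≡ 23 (mod 77)
54^5 ≡ 10 (mod 77)
54^6 ≡ 1 (mod 77) ✓
So ord_77(54) = 6.

6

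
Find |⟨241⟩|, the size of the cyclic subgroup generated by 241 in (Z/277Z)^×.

The order of 241 must divide φ(277) = 277 − 1 = 276 = 2^2 · 3 · 23.
Divisors of 276: 1, 2, 3, 4, 6, 12, 23, 46, 69, 92, 138, 276.
Check 241^d mod 277 for each divisor in increasing order:
241^1 ≡ 241
241^2 ≡ 188
241^3 ≡ 157
241^4 ≡ 165
241^6 ≡ 273
241^12 ≡ 16
241^23 ≡ 116
241^46 ≡ 160
241^69 ≡ 1
So ord_277(241) = 69.

69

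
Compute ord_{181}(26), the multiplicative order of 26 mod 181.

ord(26) | φ(181) = 181 − 1 = 180 = 2^2 · 3^2 · 5.
Divisors of 180: 1, 2, 3, 4, 5, 6, 9, 10, 12, 15, 18, 20, 30, 36, 45, 60, 90, 180.
Evaluate successive powers at the divisors of 180:
26^1 ≡ 26
26^2 ≡ 133
26^3 ≡ 19
26^4 ≡ 132
26^5 ≡ 174
26^6 ≡ 180
26^9 ≡ 162
26^10 ≡ 49
26^12 ≡ 1
Therefore the multiplicative order of 26 modulo 181 is 12.

12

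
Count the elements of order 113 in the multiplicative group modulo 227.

112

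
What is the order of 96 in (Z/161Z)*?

66

Since 96 ∈ (Z/161Z)^×, its order divides φ(161) = φ(7·23) = (7−1)·(23−1) = 6·22 = 132 = 2^2 · 3 · 11.
Divisors of 132: 1, 2, 3, 4, 6, 11, 12, 22, 33, 44, 66, 132.
Test each divisor d:
96^1 ≡ 96 (mod 161)
96^2 ≡ 39 (mod 161)
96^3 ≡ 41 (mod 161)
96^4 ≡ 72 (mod 161)
96^6 ≡ 71 (mod 161)
96^11 ≡ 24 (mod 161)
96^12 ≡ 50 (mod 161)
96^22 ≡ 93 (mod 161)
96^33 ≡ 139 (mod 161)
96^44 ≡ 116 (mod 161)
96^66 ≡ 1 (mod 161) ✓
Therefore the multiplicative order of 96 modulo 161 is 66.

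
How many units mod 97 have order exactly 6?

2

φ(97) = 97 − 1 = 96 = 2^5 · 3.
Since (Z/97Z)^× is cyclic of order 96, the number of elements of order d is φ(d) when d | 96 and 0 otherwise.
6 = 2 · 3 divides 96, and φ(6) = 2.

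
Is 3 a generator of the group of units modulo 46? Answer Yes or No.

No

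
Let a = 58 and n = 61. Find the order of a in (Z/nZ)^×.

The order of 58 must divide φ(61) = 61 − 1 = 60 = 2^2 · 3 · 5.
Divisors of 60: 1, 2, 3, 4, 5, 6, 10, 12, 15, 20, 30, 60.
Compute 58^d (mod 61) for the divisors d until we hit 1:
58^1 ≡ 58
58^2 ≡ 9
58^3 ≡ 34
58^4 ≡ 20
58^5 ≡ 1
The smallest such exponent is 5, so the order of 58 is 5.

5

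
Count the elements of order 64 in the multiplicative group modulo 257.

φ(257) = 257 − 1 = 256 = 2^8.
In a cyclic group of order 256, there are φ(d) elements of order d for each divisor d of 256, and zero for non-divisors.
64 = 2^6 divides 256, and φ(64) = 32.

32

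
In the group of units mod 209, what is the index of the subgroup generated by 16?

4

ord(16) | φ(209) = φ(11·19) = (11−1)·(19−1) = 10·18 = 180 = 2^2 · 3^2 · 5.
Divisors of 180: 1, 2, 3, 4, 5, 6, 9, 10, 12, 15, 18, 20, 30, 36, 45, 60, 90, 180.
Test each divisor d:
16^1 ≡ 16 (mod 209)
16^2 ≡ 47 (mod 209)
16^3 ≡ 125 (mod 209)
16^4 ≡ 119 (mod 209)
16^5 ≡ 23 (mod 209)
16^6 ≡ 159 (mod 209)
16^9 ≡ 20 (mod 209)
16^10 ≡ 111 (mod 209)
16^12 ≡ 201 (mod 209)
16^15 ≡ 45 (mod 209)
16^18 ≡ 191 (mod 209)
16^20 ≡ 199 (mod 209)
16^30 ≡ 144 (mod 209)
16^36 ≡ 115 (mod 209)
16^45 ≡ 1 (mod 209) ✓
The order of 16 is 45, so the subgroup it generates has 45 elements.
The index is φ(209) / ord(16) = 180 / 45 = 4.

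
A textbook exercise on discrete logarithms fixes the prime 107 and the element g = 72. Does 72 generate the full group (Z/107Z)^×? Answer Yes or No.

Yes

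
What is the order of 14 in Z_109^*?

The order of 14 must divide φ(109) = 109 − 1 = 108 = 2^2 · 3^3.
Divisors of 108: 1, 2, 3, 4, 6, 9, 12, 18, 27, 36, 54, 108.
Evaluate successive powers at the divisors of 108:
14^1 ≡ 14 (mod 109)
14^2 ≡ 87 (mod 109)
14^3 ≡ 19 (mod 109)
14^4 ≡ 48 (mod 109)
14^6 ≡ 34 (mod 109)
14^9 ≡ 101 (mod 109)
14^12 ≡ 66 (mod 109)
14^18 ≡ 64 (mod 109)
14^27 ≡ 33 (mod 109)
14^36 ≡ 63 (mod 109)
14^54 ≡ 108 (mod 109)
14^108 ≡ 1 (mod 109) ✓
Therefore the multiplicative order of 14 modulo 109 is 108.

108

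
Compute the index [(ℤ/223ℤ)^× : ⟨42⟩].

1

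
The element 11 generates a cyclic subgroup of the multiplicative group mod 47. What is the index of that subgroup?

1

The order of 11 must divide φ(47) = 47 − 1 = 46 = 2 · 23.
Divisors of 46: 1, 2, 23, 46.
Check 11^d mod 47 for each divisor in increasing order:
11^1 ≡ 11 (mod 47)
11^2 ≡ 27 (mod 47)
11^23 ≡ 46 (mod 47)
11^46 ≡ 1 (mod 47) ✓
So ord_47(11) = 46, hence |⟨11⟩| = 46.
The index is φ(47) / ord(11) = 46 / 46 = 1.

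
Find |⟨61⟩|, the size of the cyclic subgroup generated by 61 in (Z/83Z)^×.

41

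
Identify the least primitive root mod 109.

6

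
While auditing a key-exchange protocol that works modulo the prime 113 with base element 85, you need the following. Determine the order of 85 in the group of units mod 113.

14

ord(85) | φ(113) = 113 − 1 = 112 = 2^4 · 7.
Divisors of 112: 1, 2, 4, 7, 8, 14, 16, 28, 56, 112.
Test each divisor d:
85^1 ≡ 85 (mod 113)
85^2 ≡ 106 (mod 113)
85^4 ≡ 49 (mod 113)
85^7 ≡ 112 (mod 113)
85^8 ≡ 28 (mod 113)
85^14 ≡ 1 (mod 113) ✓
Therefore the multiplicative order of 85 modulo 113 is 14.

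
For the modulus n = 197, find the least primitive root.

φ(197) = 197 − 1 = 196 = 2^2 · 7^2.
Test candidates g = 2, 3, … against the prime factors q ∈ {2, 7} of φ(197): g is a generator iff g^(196/q) ≢ 1 for every such q.
g = 2: 2^98 ≡ 196; 2^28 ≡ 104 — none is 1, so 2 is a primitive root.
Hence the least primitive root of 197 is 2.

2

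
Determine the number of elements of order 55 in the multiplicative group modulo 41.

φ(41) = 41 − 1 = 40 = 2^3 · 5.
(Z/41Z)^× is cyclic (|G| = 40); a cyclic group of order m has exactly φ(d) elements of each order d | m, and none otherwise.
Since 55 ∤ 40, the count is 0.

0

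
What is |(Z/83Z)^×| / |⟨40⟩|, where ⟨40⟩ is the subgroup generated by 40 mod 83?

By Lagrange's theorem, ord_83(40) divides φ(83) = 83 − 1 = 82 = 2 · 41.
Divisors of 82: 1, 2, 41, 82.
Check 40^d mod 83 for each divisor in increasing order:
40^1 ≡ 40
40^2 ≡ 23
40^41 ≡ 1
Thus |⟨40⟩| = ord(40) = 41.
[(Z/83Z)^× : ⟨40⟩] = 82/41 = 2.

2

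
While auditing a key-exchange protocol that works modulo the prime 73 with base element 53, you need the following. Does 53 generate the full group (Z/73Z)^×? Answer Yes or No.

φ(73) = 73 − 1 = 72 = 2^3 · 3^2.
Test 53^(72/q) mod 73 for each prime factor q of 72:
53^36 ≡ 72 (mod 73)  [q = 2: ≢ 1 ✓]
53^24 ≡ 64 (mod 73)  [q = 3: ≢ 1 ✓]
All checks pass, so 53 has order 72 and is a primitive root modulo 73.

Yes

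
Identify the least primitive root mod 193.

5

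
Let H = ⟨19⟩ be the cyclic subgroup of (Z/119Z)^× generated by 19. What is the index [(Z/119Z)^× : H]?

By Lagrange's theorem, ord_119(19) divides φ(119) = φ(7·17) = (7−1)·(17−1) = 6·16 = 96 = 2^5 · 3.
Divisors of 96: 1, 2, 3, 4, 6, 8, 12, 16, 24, 32, 48, 96.
Test each divisor d:
19^1 ≡ 19
19^2 ≡ 4
19^3 ≡ 76
19^4 ≡ 16
19^6 ≡ 64
19^8 ≡ 18
19^12 ≡ 50
19^16 ≡ 86
19^24 ≡ 1
So ord_119(19) = 24, hence |⟨19⟩| = 24.
[(Z/119Z)^× : ⟨19⟩] = 96/24 = 4.

4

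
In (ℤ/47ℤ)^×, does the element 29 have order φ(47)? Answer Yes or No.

Yes

φ(47) = 47 − 1 = 46 = 2 · 23.
29 is a primitive root mod 47 iff 29^(φ(47)/q) ≢ 1 for every prime q | φ(47), i.e. q ∈ {2, 23}.
29^23 ≡ 46 (mod 47)  [q = 2: ≢ 1 ✓]
29^2 ≡ 42 (mod 47)  [q = 23: ≢ 1 ✓]
None equal 1, so ord_47(29) = 46: 29 is a primitive root.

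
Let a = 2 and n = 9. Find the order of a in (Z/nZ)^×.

ord(2) | φ(9) = φ(3^2) = 3·(3−1) = 6 = 2 · 3.
Divisors of 6: 1, 2, 3, 6.
Check 2^d mod 9 for each divisor in increasing order:
2^1 ≡ 2
2^2 ≡ 4
2^3 ≡ 8
2^6 ≡ 1
Hence ord(2) = 6.

6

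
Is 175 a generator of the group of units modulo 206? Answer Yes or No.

φ(206) = φ(2)·φ(103) = 1·102 = 102 = 2 · 3 · 17.
An element g generates (Z/206Z)^× iff g^(102/q) ≢ 1 (mod 206) for each prime q ∈ {2, 3, 17}.
175^51 ≡ 1 (mod 206)  [q = 2: ≡ 1 ✗]
175^34 ≡ 1 (mod 206)  [q = 3: ≡ 1 ✗]
175^6 ≡ 61 (mod 206)  [q = 17: ≢ 1 ✓]
Since 175^51 ≡ 1, the order of 175 divides 51 < 102, so 175 is not a primitive root.

No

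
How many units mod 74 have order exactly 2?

1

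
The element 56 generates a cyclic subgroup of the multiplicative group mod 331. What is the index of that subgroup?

6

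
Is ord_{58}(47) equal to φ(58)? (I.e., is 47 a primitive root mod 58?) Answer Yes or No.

φ(58) = φ(2)·φ(29) = 1·28 = 28 = 2^2 · 7.
47 is a primitive root mod 58 iff 47^(φ(58)/q) ≢ 1 for every prime q | φ(58), i.e. q ∈ {2, 7}.
47^14 ≡ 57 (mod 58)  [q = 2: ≢ 1 ✓]
47^4 ≡ 25 (mod 58)  [q = 7: ≢ 1 ✓]
None equal 1, so ord_58(47) = 28: 47 is a primitive root.

Yes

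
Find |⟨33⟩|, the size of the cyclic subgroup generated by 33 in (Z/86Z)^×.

Since 33 ∈ (Z/86Z)^×, its order divides φ(86) = φ(2)·φ(43) = 1·42 = 42 = 2 · 3 · 7.
Divisors of 42: 1, 2, 3, 6, 7, 14, 21, 42.
Evaluate successive powers at the divisors of 42:
33^1 ≡ 33
33^2 ≡ 57
33^3 ≡ 75
33^6 ≡ 35
33^7 ≡ 37
33^14 ≡ 79
33^21 ≡ 85
33^42 ≡ 1
Hence ord(33) = 42.

42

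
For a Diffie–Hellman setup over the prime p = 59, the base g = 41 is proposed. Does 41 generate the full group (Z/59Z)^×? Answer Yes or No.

No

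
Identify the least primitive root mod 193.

φ(193) = 193 − 1 = 192 = 2^6 · 3.
g is a primitive root iff g^(192/q) ≢ 1 (mod 193) for each prime q ∈ {2, 3}.
g = 2: 2^96 ≡ 1 — hits 1, so not a primitive root.
g = 3: 3^96 ≡ 1 — hits 1, so not a primitive root.
g = 4: 4^96 ≡ 1 — hits 1, so not a primitive root.
g = 5: 5^96 ≡ 192; 5^64 ≡ 84 — none is 1, so 5 is a primitive root.
So 5 is the smallest generator of (Z/193Z)^×.

5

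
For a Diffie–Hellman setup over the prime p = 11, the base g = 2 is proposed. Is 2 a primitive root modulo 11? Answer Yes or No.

φ(11) = 11 − 1 = 10 = 2 · 5.
An element g generates (Z/11Z)^× iff g^(10/q) ≢ 1 (mod 11) for each prime q ∈ {2, 5}.
2^5 ≡ 10 (mod 11)  [q = 2: ≢ 1 ✓]
2^2 ≡ 4 (mod 11)  [q = 5: ≢ 1 ✓]
None equal 1, so ord_11(2) = 10: 2 is a primitive root.

Yes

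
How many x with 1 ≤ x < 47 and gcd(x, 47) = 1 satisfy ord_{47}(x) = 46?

22

φ(47) = 47 − 1 = 46 = 2 · 23.
Since (Z/47Z)^× is cyclic of order 46, the number of elements of order d is φ(d) when d | 46 and 0 otherwise.
46 = 2 · 23 divides 46, and φ(46) = 22.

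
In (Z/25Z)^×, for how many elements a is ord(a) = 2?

φ(25) = φ(5^2) = 5·(5−1) = 20 = 2^2 · 5.
(Z/25Z)^× is cyclic (|G| = 20); a cyclic group of order m has exactly φ(d) elements of each order d | m, and none otherwise.
2 | 20, and φ(2) = 2 − 1 = 1.

1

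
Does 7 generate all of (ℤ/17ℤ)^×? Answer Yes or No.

Yes

φ(17) = 17 − 1 = 16 = 2^4.
Test 7^(16/q) mod 17 for each prime factor q of 16:
7^8 ≡ 16 (mod 17)  [q = 2: ≢ 1 ✓]
None equal 1, so ord_17(7) = 16: 7 is a primitive root.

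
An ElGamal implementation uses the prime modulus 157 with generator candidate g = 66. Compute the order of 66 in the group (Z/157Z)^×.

156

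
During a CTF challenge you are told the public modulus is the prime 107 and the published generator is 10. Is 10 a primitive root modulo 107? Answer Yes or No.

No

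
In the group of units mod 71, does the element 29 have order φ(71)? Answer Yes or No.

No

φ(71) = 71 − 1 = 70 = 2 · 5 · 7.
Test 29^(70/q) mod 71 for each prime factor q of 70:
29^35 ≡ 1 (mod 71)  [q = 2: ≡ 1 ✗]
29^14 ≡ 57 (mod 71)  [q = 5: ≢ 1 ✓]
29^10 ≡ 48 (mod 71)  [q = 7: ≢ 1 ✓]
The check at q = 2 fails, so 29 generates a proper subgroup.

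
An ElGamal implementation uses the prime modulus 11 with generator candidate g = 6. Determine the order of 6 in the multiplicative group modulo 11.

ord(6) | φ(11) = 11 − 1 = 10 = 2 · 5.
Divisors of 10: 1, 2, 5, 10.
Compute 6^d (mod 11) for the divisors d until we hit 1:
6^1 ≡ 6 (mod 11)
6^2 ≡ 3 (mod 11)
6^5 ≡ 10 (mod 11)
6^10 ≡ 1 (mod 11) ✓
The smallest such exponent is 10, so the order of 6 is 10.

10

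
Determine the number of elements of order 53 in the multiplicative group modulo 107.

52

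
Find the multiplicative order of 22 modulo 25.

20

The order of 22 must divide φ(25) = φ(5^2) = 5·(5−1) = 20 = 2^2 · 5.
Divisors of 20: 1, 2, 4, 5, 10, 20.
Evaluate successive powers at the divisors of 20:
22^1 ≡ 22 (mod 25)
22^2 ≡ 9 (mod 25)
22^4 ≡ 6 (mod 25)
22^5 ≡ 7 (mod 25)
22^10 ≡ 24 (mod 25)
22^20 ≡ 1 (mod 25) ✓
Hence ord(22) = 20.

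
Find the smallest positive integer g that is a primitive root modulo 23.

5

φ(23) = 23 − 1 = 22 = 2 · 11.
g is a primitive root iff g^(22/q) ≢ 1 (mod 23) for each prime q ∈ {2, 11}.
g = 2: 2^11 ≡ 1 — hits 1, so not a primitive root.
g = 3: 3^11 ≡ 1 — hits 1, so not a primitive root.
g = 4: 4^11 ≡ 1 — hits 1, so not a primitive root.
g = 5: 5^11 ≡ 22; 5^2 ≡ 2 — none is 1, so 5 is a primitive root.
So 5 is the smallest generator of (Z/23Z)^×.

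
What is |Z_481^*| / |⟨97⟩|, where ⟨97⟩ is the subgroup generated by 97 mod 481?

36

The order of 97 must divide φ(481) = φ(13·37) = (13−1)·(37−1) = 12·36 = 432 = 2^4 · 3^3.
Divisors of 432: 1, 2, 3, 4, 6, 8, 9, 12, 16, 18, 24, 27, 36, 48, 54, 72, 108, 144, 216, 432.
Check 97^d mod 481 for each divisor in increasing order:
97^1 ≡ 97 (mod 481)
97^2 ≡ 270 (mod 481)
97^3 ≡ 216 (mod 481)
97^4 ≡ 269 (mod 481)
97^6 ≡ 480 (mod 481)
97^8 ≡ 211 (mod 481)
97^9 ≡ 265 (mod 481)
97^12 ≡ 1 (mod 481) ✓
The order of 97 is 12, so the subgroup it generates has 12 elements.
Index = |(Z/481Z)^×| / |⟨97⟩| = 432 / 12 = 36.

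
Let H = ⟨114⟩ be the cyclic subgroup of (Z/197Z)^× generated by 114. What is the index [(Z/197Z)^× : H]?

Since 114 ∈ (Z/197Z)^×, its order divides φ(197) = 197 − 1 = 196 = 2^2 · 7^2.
Divisors of 196: 1, 2, 4, 7, 14, 28, 49, 98, 196.
Check 114^d mod 197 for each divisor in increasing order:
114^1 ≡ 114 (mod 197)
114^2 ≡ 191 (mod 197)
114^4 ≡ 36 (mod 197)
114^7 ≡ 1 (mod 197) ✓
So ord_197(114) = 7, hence |⟨114⟩| = 7.
[(Z/197Z)^× : ⟨114⟩] = 196/7 = 28.

28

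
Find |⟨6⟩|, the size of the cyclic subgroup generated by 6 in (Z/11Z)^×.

10

ord(6) | φ(11) = 11 − 1 = 10 = 2 · 5.
Divisors of 10: 1, 2, 5, 10.
Check 6^d mod 11 for each divisor in increasing order:
6^1 ≡ 6
6^2 ≡ 3
6^5 ≡ 10
6^10 ≡ 1
So ord_11(6) = 10.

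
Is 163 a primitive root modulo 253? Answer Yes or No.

No

253 = 11 · 23 is a product of two distinct odd primes, so (Z/253Z)^× ≅ (Z/11Z)^× × (Z/23Z)^× is not cyclic.
No primitive root modulo 253 exists; in particular 163 is not one.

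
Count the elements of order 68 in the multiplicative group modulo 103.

φ(103) = 103 − 1 = 102 = 2 · 3 · 17.
Since (Z/103Z)^× is cyclic of order 102, the number of elements of order d is φ(d) when d | 102 and 0 otherwise.
68 does not divide 102, so no element of (Z/103Z)^× has order 68.

0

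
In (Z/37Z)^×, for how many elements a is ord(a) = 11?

φ(37) = 37 − 1 = 36 = 2^2 · 3^2.
Since (Z/37Z)^× is cyclic of order 36, the number of elements of order d is φ(d) when d | 36 and 0 otherwise.
Here 36 is not a multiple of 11, so there are no elements of order 11.

0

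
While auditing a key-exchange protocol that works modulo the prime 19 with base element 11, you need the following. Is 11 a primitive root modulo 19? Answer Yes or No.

No

φ(19) = 19 − 1 = 18 = 2 · 3^2.
11 is a primitive root mod 19 iff 11^(φ(19)/q) ≢ 1 for every prime q | φ(19), i.e. q ∈ {2, 3}.
11^9 ≡ 1 (mod 19)  [q = 2: ≡ 1 ✗]
11^6 ≡ 1 (mod 19)  [q = 3: ≡ 1 ✗]
11^9 ≡ 1 shows ord(11) | 9, strictly less than φ(19); not a primitive root.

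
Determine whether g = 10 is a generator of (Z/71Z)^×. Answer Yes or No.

No

φ(71) = 71 − 1 = 70 = 2 · 5 · 7.
It suffices to check that the order of 10 is not a proper divisor of 70: compute 10^(70/q) for q ∈ {2, 5, 7}.
10^35 ≡ 1 (mod 71)  [q = 2: ≡ 1 ✗]
10^14 ≡ 25 (mod 71)  [q = 5: ≢ 1 ✓]
10^10 ≡ 30 (mod 71)  [q = 7: ≢ 1 ✓]
The check at q = 2 fails, so 10 generates a proper subgroup.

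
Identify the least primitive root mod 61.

2

φ(61) = 61 − 1 = 60 = 2^2 · 3 · 5.
g is a primitive root iff g^(60/q) ≢ 1 (mod 61) for each prime q ∈ {2, 3, 5}.
g = 2: 2^30 ≡ 60; 2^20 ≡ 47; 2^12 ≡ 9 — none is 1, so 2 is a primitive root.
Hence the least primitive root of 61 is 2.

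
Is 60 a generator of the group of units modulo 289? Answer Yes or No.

φ(289) = φ(17^2) = 17·(17−1) = 272 = 2^4 · 17.
It suffices to check that the order of 60 is not a proper divisor of 272: compute 60^(272/q) for q ∈ {2, 17}.
60^136 ≡ 1 (mod 289)  [q = 2: ≡ 1 ✗]
60^16 ≡ 239 (mod 289)  [q = 17: ≢ 1 ✓]
The check at q = 2 fails, so 60 generates a proper subgroup.

No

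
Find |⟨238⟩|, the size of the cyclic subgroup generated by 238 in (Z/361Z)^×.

342

ord(238) | φ(361) = φ(19^2) = 19·(19−1) = 342 = 2 · 3^2 · 19.
Divisors of 342: 1, 2, 3, 6, 9, 18, 19, 38, 57, 114, 171, 342.
Compute 238^d (mod 361) for the divisors d until we hit 1:
238^1 ≡ 238 (mod 361)
238^2 ≡ 328 (mod 361)
238^3 ≡ 88 (mod 361)
238^6 ≡ 163 (mod 361)
238^9 ≡ 265 (mod 361)
238^18 ≡ 191 (mod 361)
238^19 ≡ 333 (mod 361)
238^38 ≡ 62 (mod 361)
238^57 ≡ 69 (mod 361)
238^114 ≡ 68 (mod 361)
238^171 ≡ 360 (mod 361)
238^342 ≡ 1 (mod 361) ✓
So ord_361(238) = 342.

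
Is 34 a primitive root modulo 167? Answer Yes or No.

φ(167) = 167 − 1 = 166 = 2 · 83.
It suffices to check that the order of 34 is not a proper divisor of 166: compute 34^(166/q) for q ∈ {2, 83}.
34^83 ≡ 166 (mod 167)  [q = 2: ≢ 1 ✓]
34^2 ≡ 154 (mod 167)  [q = 83: ≢ 1 ✓]
None equal 1, so ord_167(34) = 166: 34 is a primitive root.

Yes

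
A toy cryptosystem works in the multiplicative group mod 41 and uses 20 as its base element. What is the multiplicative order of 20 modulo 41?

ord(20) | φ(41) = 41 − 1 = 40 = 2^3 · 5.
Divisors of 40: 1, 2, 4, 5, 8, 10, 20, 40.
Compute 20^d (mod 41) for the divisors d until we hit 1:
20^1 ≡ 20 (mod 41)
20^2 ≡ 31 (mod 41)
20^4 ≡ 18 (mod 41)
20^5 ≡ 32 (mod 41)
20^8 ≡ 37 (mod 41)
20^10 ≡ 40 (mod 41)
20^20 ≡ 1 (mod 41) ✓
The smallest such exponent is 20, so the order of 20 is 20.

20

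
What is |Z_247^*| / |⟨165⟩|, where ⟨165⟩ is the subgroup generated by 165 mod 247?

Since 165 ∈ (Z/247Z)^×, its order divides φ(247) = φ(13·19) = (13−1)·(19−1) = 12·18 = 216 = 2^3 · 3^3.
Divisors of 216: 1, 2, 3, 4, 6, 8, 9, 12, 18, 24, 27, 36, 54, 72, 108, 216.
Check 165^d mod 247 for each divisor in increasing order:
165^1 ≡ 165 (mod 247)
165^2 ≡ 55 (mod 247)
165^3 ≡ 183 (mod 247)
165^4 ≡ 61 (mod 247)
165^6 ≡ 144 (mod 247)
165^8 ≡ 16 (mod 247)
165^9 ≡ 170 (mod 247)
165^12 ≡ 235 (mod 247)
165^18 ≡ 1 (mod 247) ✓
Thus |⟨165⟩| = ord(165) = 18.
The index is φ(247) / ord(165) = 216 / 18 = 12.

12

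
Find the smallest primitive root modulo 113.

3

φ(113) = 113 − 1 = 112 = 2^4 · 7.
Test candidates g = 2, 3, … against the prime factors q ∈ {2, 7} of φ(113): g is a generator iff g^(112/q) ≢ 1 for every such q.
g = 2: 2^56 ≡ 1 — hits 1, so not a primitive root.
g = 3: 3^56 ≡ 112; 3^16 ≡ 49 — none is 1, so 3 is a primitive root.
Hence the least primitive root of 113 is 3.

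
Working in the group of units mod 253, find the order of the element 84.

110

The order of 84 must divide φ(253) = φ(11·23) = (11−1)·(23−1) = 10·22 = 220 = 2^2 · 5 · 11.
Divisors of 220: 1, 2, 4, 5, 10, 11, 20, 22, 44, 55, 110, 220.
Test each divisor d:
84^1 ≡ 84 (mod 253)
84^2 ≡ 225 (mod 253)
84^4 ≡ 25 (mod 253)
84^5 ≡ 76 (mod 253)
84^10 ≡ 210 (mod 253)
84^11 ≡ 183 (mod 253)
84^20 ≡ 78 (mod 253)
84^22 ≡ 93 (mod 253)
84^44 ≡ 47 (mod 253)
84^55 ≡ 252 (mod 253)
84^110 ≡ 1 (mod 253) ✓
Therefore the multiplicative order of 84 modulo 253 is 110.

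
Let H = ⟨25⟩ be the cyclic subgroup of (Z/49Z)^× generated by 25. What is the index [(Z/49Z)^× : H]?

2

The order of 25 must divide φ(49) = φ(7^2) = 7·(7−1) = 42 = 2 · 3 · 7.
Divisors of 42: 1, 2, 3, 6, 7, 14, 21, 42.
Compute 25^d (mod 49) for the divisors d until we hit 1:
25^1 ≡ 25
25^2 ≡ 37
25^3 ≡ 43
25^6 ≡ 36
25^7 ≡ 18
25^14 ≡ 30
25^21 ≡ 1
So ord_49(25) = 21, hence |⟨25⟩| = 21.
The index is φ(49) / ord(25) = 42 / 21 = 2.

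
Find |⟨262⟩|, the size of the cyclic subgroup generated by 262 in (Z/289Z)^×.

272

By Lagrange's theorem, ord_289(262) divides φ(289) = φ(17^2) = 17·(17−1) = 272 = 2^4 · 17.
Divisors of 272: 1, 2, 4, 8, 16, 17, 34, 68, 136, 272.
Check 262^d mod 289 for each divisor in increasing order:
262^1 ≡ 262
262^2 ≡ 151
262^4 ≡ 259
262^8 ≡ 33
262^16 ≡ 222
262^17 ≡ 75
262^34 ≡ 134
262^68 ≡ 38
262^136 ≡ 288
262^272 ≡ 1
The smallest such exponent is 272, so the order of 262 is 272.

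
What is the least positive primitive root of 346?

3

φ(346) = φ(2)·φ(173) = 1·172 = 172 = 2^2 · 43.
g is a primitive root iff g^(172/q) ≢ 1 (mod 346) for each prime q ∈ {2, 43}.
g = 2: gcd(2, 346) = 2 > 1, not a unit — skip.
g = 3: 3^86 ≡ 345; 3^4 ≡ 81 — none is 1, so 3 is a primitive root.
Hence the least primitive root of 346 is 3.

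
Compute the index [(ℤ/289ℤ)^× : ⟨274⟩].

2

ord(274) | φ(289) = φ(17^2) = 17·(17−1) = 272 = 2^4 · 17.
Divisors of 272: 1, 2, 4, 8, 16, 17, 34, 68, 136, 272.
Compute 274^d (mod 289) for the divisors d until we hit 1:
274^1 ≡ 274 (mod 289)
274^2 ≡ 225 (mod 289)
274^4 ≡ 50 (mod 289)
274^8 ≡ 188 (mod 289)
274^16 ≡ 86 (mod 289)
274^17 ≡ 155 (mod 289)
274^34 ≡ 38 (mod 289)
274^68 ≡ 288 (mod 289)
274^136 ≡ 1 (mod 289) ✓
The order of 274 is 136, so the subgroup it generates has 136 elements.
Index = |(Z/289Z)^×| / |⟨274⟩| = 272 / 136 = 2.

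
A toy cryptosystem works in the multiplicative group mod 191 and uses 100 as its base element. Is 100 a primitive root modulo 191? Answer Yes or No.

No

φ(191) = 191 − 1 = 190 = 2 · 5 · 19.
100 is a primitive root mod 191 iff 100^(φ(191)/q) ≢ 1 for every prime q | φ(191), i.e. q ∈ {2, 5, 19}.
100^95 ≡ 1 (mod 191)  [q = 2: ≡ 1 ✗]
100^38 ≡ 109 (mod 191)  [q = 5: ≢ 1 ✓]
100^10 ≡ 121 (mod 191)  [q = 19: ≢ 1 ✓]
The check at q = 2 fails, so 100 generates a proper subgroup.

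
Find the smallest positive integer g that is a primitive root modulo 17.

3

φ(17) = 17 − 1 = 16 = 2^4.
g is a primitive root iff g^(16/q) ≢ 1 (mod 17) for each prime q ∈ {2}.
g = 2: 2^8 ≡ 1 — hits 1, so not a primitive root.
g = 3: 3^8 ≡ 16 — none is 1, so 3 is a primitive root.
So 3 is the smallest generator of (Z/17Z)^×.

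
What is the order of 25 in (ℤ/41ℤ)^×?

The order of 25 must divide φ(41) = 41 − 1 = 40 = 2^3 · 5.
Divisors of 40: 1, 2, 4, 5, 8, 10, 20, 40.
Evaluate successive powers at the divisors of 40:
25^1 ≡ 25 (mod 41)
25^2 ≡ 10 (mod 41)
25^4 ≡ 18 (mod 41)
25^5 ≡ 40 (mod 41)
25^8 ≡ 37 (mod 41)
25^10 ≡ 1 (mod 41) ✓
Hence ord(25) = 10.

10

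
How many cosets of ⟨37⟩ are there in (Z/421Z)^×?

3

The order of 37 must divide φ(421) = 421 − 1 = 420 = 2^2 · 3 · 5 · 7.
Divisors of 420: 1, 2, 3, 4, 5, 6, 7, 10, 12, 14, 15, 20, 21, 28, 30, 35, 42, 60, 70, 84, 105, 140, 210, 420.
Check 37^d mod 421 for each divisor in increasing order:
37^1 ≡ 37
37^2 ≡ 106
37^3 ≡ 133
37^4 ≡ 290
37^5 ≡ 205
37^6 ≡ 7
37^7 ≡ 259
37^10 ≡ 346
37^12 ≡ 49
37^14 ≡ 142
37^15 ≡ 202
37^20 ≡ 152
37^21 ≡ 151
37^28 ≡ 377
37^30 ≡ 388
37^35 ≡ 392
37^42 ≡ 67
37^60 ≡ 247
37^70 ≡ 420
37^84 ≡ 279
37^105 ≡ 29
37^140 ≡ 1
The order of 37 is 140, so the subgroup it generates has 140 elements.
[(Z/421Z)^× : ⟨37⟩] = 420/140 = 3.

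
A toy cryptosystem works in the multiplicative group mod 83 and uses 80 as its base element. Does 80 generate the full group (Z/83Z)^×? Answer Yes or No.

Yes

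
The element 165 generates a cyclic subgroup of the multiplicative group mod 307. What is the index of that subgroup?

By Lagrange's theorem, ord_307(165) divides φ(307) = 307 − 1 = 306 = 2 · 3^2 · 17.
Divisors of 306: 1, 2, 3, 6, 9, 17, 18, 34, 51, 102, 153, 306.
Evaluate successive powers at the divisors of 306:
165^1 ≡ 165 (mod 307)
165^2 ≡ 209 (mod 307)
165^3 ≡ 101 (mod 307)
165^6 ≡ 70 (mod 307)
165^9 ≡ 9 (mod 307)
165^17 ≡ 274 (mod 307)
165^18 ≡ 81 (mod 307)
165^34 ≡ 168 (mod 307)
165^51 ≡ 289 (mod 307)
165^102 ≡ 17 (mod 307)
165^153 ≡ 1 (mod 307) ✓
Thus |⟨165⟩| = ord(165) = 153.
Index = |(Z/307Z)^×| / |⟨165⟩| = 306 / 153 = 2.

2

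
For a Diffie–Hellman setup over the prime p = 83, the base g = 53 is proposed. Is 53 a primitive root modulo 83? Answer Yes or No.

Yes

φ(83) = 83 − 1 = 82 = 2 · 41.
Test 53^(82/q) mod 83 for each prime factor q of 82:
53^41 ≡ 82 (mod 83)  [q = 2: ≢ 1 ✓]
53^2 ≡ 70 (mod 83)  [q = 41: ≢ 1 ✓]
None equal 1, so ord_83(53) = 82: 53 is a primitive root.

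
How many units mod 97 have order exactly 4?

2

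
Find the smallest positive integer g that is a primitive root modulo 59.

2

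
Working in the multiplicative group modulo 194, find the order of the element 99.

Since 99 ∈ (Z/194Z)^×, its order divides φ(194) = φ(2)·φ(97) = 1·96 = 96 = 2^5 · 3.
Divisors of 96: 1, 2, 3, 4, 6, 8, 12, 16, 24, 32, 48, 96.
Test each divisor d:
99^1 ≡ 99 (mod 194)
99^2 ≡ 101 (mod 194)
99^3 ≡ 105 (mod 194)
99^4 ≡ 113 (mod 194)
99^6 ≡ 161 (mod 194)
99^8 ≡ 159 (mod 194)
99^12 ≡ 119 (mod 194)
99^16 ≡ 61 (mod 194)
99^24 ≡ 193 (mod 194)
99^32 ≡ 35 (mod 194)
99^48 ≡ 1 (mod 194) ✓
Hence ord(99) = 48.

48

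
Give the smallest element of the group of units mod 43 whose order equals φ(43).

φ(43) = 43 − 1 = 42 = 2 · 3 · 7.
g is a primitive root iff g^(42/q) ≢ 1 (mod 43) for each prime q ∈ {2, 3, 7}.
g = 2: 2^21 ≡ 42; 2^14 ≡ 1 — hits 1, so not a primitive root.
g = 3: 3^21 ≡ 42; 3^14 ≡ 36; 3^6 ≡ 41 — none is 1, so 3 is a primitive root.
The smallest primitive root modulo 43 is 3.

3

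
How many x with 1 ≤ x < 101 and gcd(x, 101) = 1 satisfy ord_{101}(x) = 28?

0

φ(101) = 101 − 1 = 100 = 2^2 · 5^2.
In a cyclic group of order 100, there are φ(d) elements of order d for each divisor d of 100, and zero for non-divisors.
28 does not divide 100, so no element of (Z/101Z)^× has order 28.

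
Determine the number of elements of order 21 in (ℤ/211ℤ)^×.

12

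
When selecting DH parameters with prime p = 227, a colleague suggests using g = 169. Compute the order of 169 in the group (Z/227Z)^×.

113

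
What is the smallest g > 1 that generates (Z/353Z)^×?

3

φ(353) = 353 − 1 = 352 = 2^5 · 11.
Test candidates g = 2, 3, … against the prime factors q ∈ {2, 11} of φ(353): g is a generator iff g^(352/q) ≢ 1 for every such q.
g = 2: 2^176 ≡ 1 — hits 1, so not a primitive root.
g = 3: 3^176 ≡ 352; 3^32 ≡ 140 — none is 1, so 3 is a primitive root.
The smallest primitive root modulo 353 is 3.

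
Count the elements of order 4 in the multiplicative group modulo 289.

φ(289) = φ(17^2) = 17·(17−1) = 272 = 2^4 · 17.
In a cyclic group of order 272, there are φ(d) elements of order d for each divisor d of 272, and zero for non-divisors.
4 = 2^2 divides 272, and φ(4) = 2.

2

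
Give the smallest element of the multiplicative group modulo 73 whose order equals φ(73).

5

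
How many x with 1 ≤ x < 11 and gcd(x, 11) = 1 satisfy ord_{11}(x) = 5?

4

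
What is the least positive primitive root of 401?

3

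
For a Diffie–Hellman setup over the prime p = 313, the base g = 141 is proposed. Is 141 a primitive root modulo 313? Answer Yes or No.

No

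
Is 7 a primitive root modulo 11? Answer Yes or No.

Yes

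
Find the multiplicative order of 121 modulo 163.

81

By Lagrange's theorem, ord_163(121) divides φ(163) = 163 − 1 = 162 = 2 · 3^4.
Divisors of 162: 1, 2, 3, 6, 9, 18, 27, 54, 81, 162.
Test each divisor d:
121^1 ≡ 121
121^2 ≡ 134
121^3 ≡ 77
121^6 ≡ 61
121^9 ≡ 133
121^18 ≡ 85
121^27 ≡ 58
121^54 ≡ 104
121^81 ≡ 1
The smallest such exponent is 81, so the order of 121 is 81.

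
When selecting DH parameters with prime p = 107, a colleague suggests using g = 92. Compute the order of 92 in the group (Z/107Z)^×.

The order of 92 must divide φ(107) = 107 − 1 = 106 = 2 · 53.
Divisors of 106: 1, 2, 53, 106.
Compute 92^d (mod 107) for the divisors d until we hit 1:
92^1 ≡ 92 (mod 107)
92^2 ≡ 11 (mod 107)
92^53 ≡ 1 (mod 107) ✓
Therefore the multiplicative order of 92 modulo 107 is 53.

53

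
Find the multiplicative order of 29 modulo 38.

ord(29) | φ(38) = φ(2)·φ(19) = 1·18 = 18 = 2 · 3^2.
Divisors of 18: 1, 2, 3, 6, 9, 18.
Check 29^d mod 38 for each divisor in increasing order:
29^1 ≡ 29 (mod 38)
29^2 ≡ 5 (mod 38)
29^3 ≡ 31 (mod 38)
29^6 ≡ 11 (mod 38)
29^9 ≡ 37 (mod 38)
29^18 ≡ 1 (mod 38) ✓
Hence ord(29) = 18.

18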